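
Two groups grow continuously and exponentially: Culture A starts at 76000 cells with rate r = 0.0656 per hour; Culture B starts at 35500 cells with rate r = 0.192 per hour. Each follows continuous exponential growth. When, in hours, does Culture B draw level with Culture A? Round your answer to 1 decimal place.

76000·e^(0.0656t) = 35500·e^(0.192t)
76000/35500 = e^((0.192 − 0.0656)t) → ln(2.14085) = 0.1264·t
t = 0.7612 / 0.1264

t ≈ 6.0 hours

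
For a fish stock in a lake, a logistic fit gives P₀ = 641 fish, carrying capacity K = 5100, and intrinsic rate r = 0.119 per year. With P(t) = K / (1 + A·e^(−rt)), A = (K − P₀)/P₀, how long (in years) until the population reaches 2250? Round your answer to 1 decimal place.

t ≈ 14.3 years

A = (5100 − 641)/641 = 6.95632
2250 = 5100/(1 + 6.95632·e^(−0.119t)) → 1 + 6.95632·e^(−0.119t) = 2.26667
e^(−0.119t) = 0.182089 → t = ln(5.49183)/0.119 = 1.70326/0.119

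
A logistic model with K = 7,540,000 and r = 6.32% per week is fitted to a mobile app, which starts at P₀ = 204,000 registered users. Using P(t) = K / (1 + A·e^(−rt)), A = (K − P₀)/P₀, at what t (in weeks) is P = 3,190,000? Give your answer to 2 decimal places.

t ≈ 51.78 weeks

A = (7540000 − 204000)/204000 = 35.96078
3190000 = 7540000/(1 + 35.96078·e^(−0.0632t)) → 1 + 35.96078·e^(−0.0632t) = 2.36364
e^(−0.0632t) = 0.03792 → t = ln(26.37124)/0.0632 = 3.27227/0.0632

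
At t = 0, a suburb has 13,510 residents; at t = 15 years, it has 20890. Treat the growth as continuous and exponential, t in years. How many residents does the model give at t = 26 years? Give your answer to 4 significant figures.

≈ 28,760 residents

r = ln(20890/13510) / 15 ≈ 0.029056 per year
P(26) = 13510 · e^(0.029056·26) = 13510 · 2.12858 ≈ 28757.16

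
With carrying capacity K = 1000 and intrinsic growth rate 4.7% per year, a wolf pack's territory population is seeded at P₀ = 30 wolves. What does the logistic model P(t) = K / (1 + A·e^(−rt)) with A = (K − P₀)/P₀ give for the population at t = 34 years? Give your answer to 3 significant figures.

A = (1000 − 30)/30 = 32.33333
P(34) = 1000 / (1 + 32.33333·e^(−0.047·34)) = 1000 / (1 + 32.33333·0.202301)
= 1000 / 7.54106 ≈ 132.61

≈ 133 wolves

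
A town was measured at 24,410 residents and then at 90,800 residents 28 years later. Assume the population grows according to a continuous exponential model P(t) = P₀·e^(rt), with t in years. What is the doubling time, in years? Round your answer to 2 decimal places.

r = ln(90800/24410) / 28 = ln(3.71979) / 28 ≈ 0.046917 per year
doubling time = ln 2 / |r| = 0.69315 / 0.046917

doubling time ≈ 14.77 years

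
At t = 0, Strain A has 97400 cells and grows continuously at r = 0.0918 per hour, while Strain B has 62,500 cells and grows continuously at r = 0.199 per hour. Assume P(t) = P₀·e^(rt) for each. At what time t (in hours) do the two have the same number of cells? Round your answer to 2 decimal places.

97400·e^(0.0918t) = 62500·e^(0.199t)
97400/62500 = e^((0.199 − 0.0918)t) → ln(1.5584) = 0.1072·t
t = 0.44366 / 0.1072

t ≈ 4.14 hours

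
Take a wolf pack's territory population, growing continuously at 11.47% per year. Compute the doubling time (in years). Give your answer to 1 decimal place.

doubling time = ln(2) / |r| = 0.69315 / 0.1147

doubling time ≈ 6.0 years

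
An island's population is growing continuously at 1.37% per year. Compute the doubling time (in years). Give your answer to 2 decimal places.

doubling time = ln(2) / |r| = 0.69315 / 0.0137

doubling time ≈ 50.59 years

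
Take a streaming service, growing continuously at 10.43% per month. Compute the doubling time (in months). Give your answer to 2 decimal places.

doubling time = ln(2) / |r| = 0.69315 / 0.1043

doubling time ≈ 6.65 months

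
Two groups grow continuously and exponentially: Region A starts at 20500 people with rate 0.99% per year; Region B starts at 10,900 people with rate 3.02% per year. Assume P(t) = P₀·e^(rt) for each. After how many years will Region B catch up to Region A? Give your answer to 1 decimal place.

20500·e^(0.0099t) = 10900·e^(0.0302t)
20500/10900 = e^((0.0302 − 0.0099)t) → ln(1.88073) = 0.0203·t
t = 0.63166 / 0.0203

t ≈ 31.1 years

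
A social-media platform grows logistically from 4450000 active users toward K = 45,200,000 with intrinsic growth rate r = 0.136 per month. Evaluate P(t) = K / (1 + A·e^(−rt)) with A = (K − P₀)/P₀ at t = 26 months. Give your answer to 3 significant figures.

≈ 35,700,000 active users

A = (45200000 − 4450000)/4450000 = 9.1573
P(26) = 45200000 / (1 + 9.1573·e^(−0.136·26)) = 45200000 / (1 + 9.1573·0.02913)
= 45200000 / 1.26675 ≈ 35681899.61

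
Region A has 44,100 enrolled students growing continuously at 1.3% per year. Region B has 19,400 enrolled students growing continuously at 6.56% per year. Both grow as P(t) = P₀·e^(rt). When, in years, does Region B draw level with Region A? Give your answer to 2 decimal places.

t ≈ 15.61 years

44100·e^(0.013t) = 19400·e^(0.0656t)
44100/19400 = e^((0.0656 − 0.013)t) → ln(2.2732) = 0.0526·t
t = 0.82119 / 0.0526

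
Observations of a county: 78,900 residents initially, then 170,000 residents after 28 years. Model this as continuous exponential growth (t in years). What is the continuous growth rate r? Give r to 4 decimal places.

170000 = 78900 · e^(r·28)
e^(28r) = 170000/78900 = 2.15463
r = ln(2.15463) / 28 = 0.76762 / 28

r ≈ 0.0274 per year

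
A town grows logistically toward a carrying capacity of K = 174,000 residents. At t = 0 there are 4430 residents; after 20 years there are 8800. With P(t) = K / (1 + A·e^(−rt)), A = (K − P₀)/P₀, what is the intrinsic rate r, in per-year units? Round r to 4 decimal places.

A = (174000 − 4430)/4430 = 38.27765
8800 = 174000/(1 + 38.27765·e^(−r·20)) → e^(−20r) = (19.77273 − 1)/38.27765 = 0.490436
r = −ln(0.490436)/20 = 0.71246/20

r ≈ 0.0356 per year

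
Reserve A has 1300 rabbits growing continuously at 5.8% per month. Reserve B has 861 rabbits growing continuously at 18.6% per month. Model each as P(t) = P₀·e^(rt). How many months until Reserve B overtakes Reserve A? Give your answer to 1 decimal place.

1300·e^(0.058t) = 861·e^(0.186t)
1300/861 = e^((0.186 − 0.058)t) → ln(1.50987) = 0.128·t
t = 0.41203 / 0.128

t ≈ 3.2 months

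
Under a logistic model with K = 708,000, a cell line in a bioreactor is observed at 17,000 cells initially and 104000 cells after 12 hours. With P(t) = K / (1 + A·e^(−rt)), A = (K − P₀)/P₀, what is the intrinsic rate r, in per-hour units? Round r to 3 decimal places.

r ≈ 0.162 per hour

A = (708000 − 17000)/17000 = 40.64706
104000 = 708000/(1 + 40.64706·e^(−r·12)) → e^(−12r) = (6.80769 − 1)/40.64706 = 0.142881
r = −ln(0.142881)/12 = 1.94574/12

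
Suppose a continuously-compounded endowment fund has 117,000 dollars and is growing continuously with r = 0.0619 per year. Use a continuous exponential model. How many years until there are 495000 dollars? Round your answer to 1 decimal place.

495000 = 117000 · e^(0.0619·t)
t = ln(495000/117000) / 0.0619 = ln(4.23077) / 0.0619 = 1.44238 / 0.0619

t ≈ 23.3 years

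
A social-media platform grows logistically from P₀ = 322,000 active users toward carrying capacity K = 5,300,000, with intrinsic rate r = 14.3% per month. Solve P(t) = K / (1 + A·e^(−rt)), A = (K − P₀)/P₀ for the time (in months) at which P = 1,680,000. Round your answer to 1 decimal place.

t ≈ 13.8 months

A = (5300000 − 322000)/322000 = 15.45963
1680000 = 5300000/(1 + 15.45963·e^(−0.143t)) → 1 + 15.45963·e^(−0.143t) = 3.15476
e^(−0.143t) = 0.13938 → t = ln(7.17463)/0.143 = 1.97055/0.143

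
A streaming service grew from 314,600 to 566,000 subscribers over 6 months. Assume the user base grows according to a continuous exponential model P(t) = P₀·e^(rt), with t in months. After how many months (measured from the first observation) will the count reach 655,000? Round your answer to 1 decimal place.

t ≈ 7.5 months

r = ln(566000/314600) / 6 ≈ 0.097882 per month
t = ln(655000/314600) / r = 0.73333 / 0.097882 ≈ 7.492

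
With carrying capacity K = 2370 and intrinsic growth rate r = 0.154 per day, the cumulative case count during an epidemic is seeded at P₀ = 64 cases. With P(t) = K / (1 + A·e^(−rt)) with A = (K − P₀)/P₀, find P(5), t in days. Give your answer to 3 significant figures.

≈ 134 cases

A = (2370 − 64)/64 = 36.03125
P(5) = 2370 / (1 + 36.03125·e^(−0.154·5)) = 2370 / (1 + 36.03125·0.463013)
= 2370 / 17.68294 ≈ 134.03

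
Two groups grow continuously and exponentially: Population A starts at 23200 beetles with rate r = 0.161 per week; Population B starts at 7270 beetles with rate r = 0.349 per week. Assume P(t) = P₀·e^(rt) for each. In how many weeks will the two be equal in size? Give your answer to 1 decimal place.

23200·e^(0.161t) = 7270·e^(0.349t)
23200/7270 = e^((0.349 − 0.161)t) → ln(3.1912) = 0.188·t
t = 1.1604 / 0.188

t ≈ 6.2 weeks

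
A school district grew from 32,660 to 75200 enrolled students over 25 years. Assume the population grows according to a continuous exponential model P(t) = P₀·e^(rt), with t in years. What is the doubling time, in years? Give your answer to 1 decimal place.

doubling time ≈ 20.8 years

r = ln(75200/32660) / 25 = ln(2.30251) / 25 ≈ 0.03336 per year
doubling time = ln 2 / |r| = 0.69315 / 0.03336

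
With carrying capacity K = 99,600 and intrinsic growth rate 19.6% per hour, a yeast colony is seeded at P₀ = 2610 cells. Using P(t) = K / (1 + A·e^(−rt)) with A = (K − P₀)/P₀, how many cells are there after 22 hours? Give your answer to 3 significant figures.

A = (99600 − 2610)/2610 = 37.16092
P(22) = 99600 / (1 + 37.16092·e^(−0.196·22)) = 99600 / (1 + 37.16092·0.013407)
= 99600 / 1.49821 ≈ 66479.53

≈ 66,500 cells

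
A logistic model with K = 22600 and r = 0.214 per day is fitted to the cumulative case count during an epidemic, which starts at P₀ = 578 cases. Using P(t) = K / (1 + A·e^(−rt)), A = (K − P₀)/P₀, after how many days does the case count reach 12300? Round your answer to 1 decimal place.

A = (22600 − 578)/578 = 38.10035
12300 = 22600/(1 + 38.10035·e^(−0.214t)) → 1 + 38.10035·e^(−0.214t) = 1.8374
e^(−0.214t) = 0.021979 → t = ln(45.49847)/0.214 = 3.81768/0.214

t ≈ 17.8 days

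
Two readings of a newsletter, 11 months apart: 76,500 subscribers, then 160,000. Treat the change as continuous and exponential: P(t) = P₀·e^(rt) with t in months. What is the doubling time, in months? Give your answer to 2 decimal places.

doubling time ≈ 10.33 months

r = ln(160000/76500) / 11 = ln(2.0915) / 11 ≈ 0.06708 per month
doubling time = ln 2 / |r| = 0.69315 / 0.06708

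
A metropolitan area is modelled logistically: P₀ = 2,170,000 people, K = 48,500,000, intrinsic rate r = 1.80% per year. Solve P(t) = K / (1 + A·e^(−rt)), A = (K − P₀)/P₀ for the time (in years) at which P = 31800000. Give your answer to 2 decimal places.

t ≈ 205.84 years

A = (48500000 − 2170000)/2170000 = 21.35023
31800000 = 48500000/(1 + 21.35023·e^(−0.018t)) → 1 + 21.35023·e^(−0.018t) = 1.52516
e^(−0.018t) = 0.024597 → t = ln(40.65493)/0.018 = 3.70512/0.018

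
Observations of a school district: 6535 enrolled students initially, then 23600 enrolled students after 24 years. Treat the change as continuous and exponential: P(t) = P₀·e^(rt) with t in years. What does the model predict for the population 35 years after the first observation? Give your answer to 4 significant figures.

r = ln(23600/6535) / 24 ≈ 0.053503 per year
P(35) = 6535 · e^(0.053503·35) = 6535 · 6.50524 ≈ 42511.76

≈ 42,510 enrolled students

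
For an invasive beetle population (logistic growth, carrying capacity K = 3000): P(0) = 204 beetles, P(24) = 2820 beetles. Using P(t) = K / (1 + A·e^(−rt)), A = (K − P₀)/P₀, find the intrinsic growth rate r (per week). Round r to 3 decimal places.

A = (3000 − 204)/204 = 13.70588
2820 = 3000/(1 + 13.70588·e^(−r·24)) → e^(−24r) = (1.06383 − 1)/13.70588 = 0.004657
r = −ln(0.004657)/24 = 5.36936/24

r ≈ 0.224 per week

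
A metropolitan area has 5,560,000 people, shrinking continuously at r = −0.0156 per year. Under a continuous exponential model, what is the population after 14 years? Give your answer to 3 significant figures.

≈ 4,470,000 people

P(14) = 5560000 · e^(-0.0156·14) = 5560000 · e^(-0.2184)
= 5560000 · 0.8038 ≈ 4469149.44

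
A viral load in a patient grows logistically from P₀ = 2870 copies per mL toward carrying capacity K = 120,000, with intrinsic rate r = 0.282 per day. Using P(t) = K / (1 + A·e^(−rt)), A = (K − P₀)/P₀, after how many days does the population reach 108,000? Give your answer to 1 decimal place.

A = (120000 − 2870)/2870 = 40.81185
108000 = 120000/(1 + 40.81185·e^(−0.282t)) → 1 + 40.81185·e^(−0.282t) = 1.11111
e^(−0.282t) = 0.002723 → t = ln(367.30662)/0.282 = 5.9062/0.282

t ≈ 20.9 days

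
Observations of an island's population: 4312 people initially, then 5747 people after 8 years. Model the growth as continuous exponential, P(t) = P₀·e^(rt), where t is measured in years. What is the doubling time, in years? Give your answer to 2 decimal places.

r = ln(5747/4312) / 8 = ln(1.33279) / 8 ≈ 0.03591 per year
doubling time = ln 2 / |r| = 0.69315 / 0.03591

doubling time ≈ 19.30 years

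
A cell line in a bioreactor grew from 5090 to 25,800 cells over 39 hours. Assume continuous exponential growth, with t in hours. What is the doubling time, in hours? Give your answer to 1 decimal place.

doubling time ≈ 16.7 hours

r = ln(25800/5090) / 39 = ln(5.06876) / 39 ≈ 0.041618 per hour
doubling time = ln 2 / |r| = 0.69315 / 0.041618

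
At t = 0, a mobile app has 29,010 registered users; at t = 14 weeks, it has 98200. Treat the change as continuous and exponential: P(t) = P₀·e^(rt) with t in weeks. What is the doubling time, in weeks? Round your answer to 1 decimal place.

r = ln(98200/29010) / 14 = ln(3.38504) / 14 ≈ 0.087098 per week
doubling time = ln 2 / |r| = 0.69315 / 0.087098

doubling time ≈ 8.0 weeks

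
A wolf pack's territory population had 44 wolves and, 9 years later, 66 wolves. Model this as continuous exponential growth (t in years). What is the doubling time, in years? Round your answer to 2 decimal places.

doubling time ≈ 15.39 years

r = ln(66/44) / 9 = ln(1.5) / 9 ≈ 0.045052 per year
doubling time = ln 2 / |r| = 0.69315 / 0.045052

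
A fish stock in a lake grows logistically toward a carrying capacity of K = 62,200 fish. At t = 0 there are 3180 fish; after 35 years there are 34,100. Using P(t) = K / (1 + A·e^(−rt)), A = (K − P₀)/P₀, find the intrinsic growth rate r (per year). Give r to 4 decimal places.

r ≈ 0.0890 per year

A = (62200 − 3180)/3180 = 18.55975
34100 = 62200/(1 + 18.55975·e^(−r·35)) → e^(−35r) = (1.82405 − 1)/18.55975 = 0.0444
r = −ln(0.0444)/35 = 3.11452/35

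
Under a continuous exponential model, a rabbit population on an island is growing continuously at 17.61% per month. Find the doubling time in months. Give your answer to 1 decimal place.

doubling time ≈ 3.9 months

doubling time = ln(2) / |r| = 0.69315 / 0.1761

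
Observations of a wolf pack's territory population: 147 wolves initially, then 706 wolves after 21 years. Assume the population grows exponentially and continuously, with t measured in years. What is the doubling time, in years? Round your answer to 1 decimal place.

r = ln(706/147) / 21 = ln(4.80272) / 21 ≈ 0.074723 per year
doubling time = ln 2 / |r| = 0.69315 / 0.074723

doubling time ≈ 9.3 years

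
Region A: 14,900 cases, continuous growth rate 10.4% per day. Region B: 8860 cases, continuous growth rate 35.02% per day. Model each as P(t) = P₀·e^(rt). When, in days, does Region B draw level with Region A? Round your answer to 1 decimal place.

t ≈ 2.1 days

14900·e^(0.104t) = 8860·e^(0.3502t)
14900/8860 = e^((0.3502 − 0.104)t) → ln(1.68172) = 0.2462·t
t = 0.51981 / 0.2462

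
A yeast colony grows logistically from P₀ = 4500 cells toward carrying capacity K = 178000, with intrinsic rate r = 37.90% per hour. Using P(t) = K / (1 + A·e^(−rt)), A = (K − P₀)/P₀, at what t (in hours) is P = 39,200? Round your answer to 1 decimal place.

t ≈ 6.3 hours

A = (178000 − 4500)/4500 = 38.55556
39200 = 178000/(1 + 38.55556·e^(−0.379t)) → 1 + 38.55556·e^(−0.379t) = 4.54082
e^(−0.379t) = 0.091837 → t = ln(10.88889)/0.379 = 2.38774/0.379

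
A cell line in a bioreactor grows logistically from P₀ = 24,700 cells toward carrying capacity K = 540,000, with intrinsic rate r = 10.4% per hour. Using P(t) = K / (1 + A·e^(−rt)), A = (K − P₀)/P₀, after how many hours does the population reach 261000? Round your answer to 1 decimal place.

t ≈ 28.6 hours

A = (540000 − 24700)/24700 = 20.86235
261000 = 540000/(1 + 20.86235·e^(−0.104t)) → 1 + 20.86235·e^(−0.104t) = 2.06897
e^(−0.104t) = 0.051239 → t = ln(19.51639)/0.104 = 2.97125/0.104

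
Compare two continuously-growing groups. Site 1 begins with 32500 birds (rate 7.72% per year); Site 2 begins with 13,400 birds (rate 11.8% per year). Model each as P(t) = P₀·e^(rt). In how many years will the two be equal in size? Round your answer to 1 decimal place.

32500·e^(0.0772t) = 13400·e^(0.118t)
32500/13400 = e^((0.118 − 0.0772)t) → ln(2.42537) = 0.0408·t
t = 0.88599 / 0.0408

t ≈ 21.7 years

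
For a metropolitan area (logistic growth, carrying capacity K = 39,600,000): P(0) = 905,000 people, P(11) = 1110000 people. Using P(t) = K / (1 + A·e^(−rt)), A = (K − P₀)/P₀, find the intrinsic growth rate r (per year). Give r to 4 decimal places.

A = (39600000 − 905000)/905000 = 42.75691
1110000 = 39600000/(1 + 42.75691·e^(−r·11)) → e^(−11r) = (35.67568 − 1)/42.75691 = 0.810996
r = −ln(0.810996)/11 = 0.20949/11

r ≈ 0.0190 per year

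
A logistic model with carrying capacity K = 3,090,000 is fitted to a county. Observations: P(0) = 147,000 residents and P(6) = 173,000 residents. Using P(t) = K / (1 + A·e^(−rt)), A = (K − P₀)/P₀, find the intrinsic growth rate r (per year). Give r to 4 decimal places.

r ≈ 0.0286 per year

A = (3090000 − 147000)/147000 = 20.02041
173000 = 3090000/(1 + 20.02041·e^(−r·6)) → e^(−6r) = (17.86127 − 1)/20.02041 = 0.842204
r = −ln(0.842204)/6 = 0.17173/6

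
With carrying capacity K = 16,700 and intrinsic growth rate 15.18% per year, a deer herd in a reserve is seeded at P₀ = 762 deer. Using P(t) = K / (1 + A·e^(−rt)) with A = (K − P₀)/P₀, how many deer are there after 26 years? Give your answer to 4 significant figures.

A = (16700 − 762)/762 = 20.91601
P(26) = 16700 / (1 + 20.91601·e^(−0.1518·26)) = 16700 / (1 + 20.91601·0.019316)
= 16700 / 1.40402 ≈ 11894.4

≈ 11,890 deer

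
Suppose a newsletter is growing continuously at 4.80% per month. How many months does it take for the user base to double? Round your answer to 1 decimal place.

doubling time = ln(2) / |r| = 0.69315 / 0.048

doubling time ≈ 14.4 months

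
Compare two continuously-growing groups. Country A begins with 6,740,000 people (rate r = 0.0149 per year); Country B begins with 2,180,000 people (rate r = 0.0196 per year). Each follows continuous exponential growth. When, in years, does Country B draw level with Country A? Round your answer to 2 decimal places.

6740000·e^(0.0149t) = 2180000·e^(0.0196t)
6740000/2180000 = e^((0.0196 − 0.0149)t) → ln(3.09174) = 0.0047·t
t = 1.12874 / 0.0047

t ≈ 240.16 years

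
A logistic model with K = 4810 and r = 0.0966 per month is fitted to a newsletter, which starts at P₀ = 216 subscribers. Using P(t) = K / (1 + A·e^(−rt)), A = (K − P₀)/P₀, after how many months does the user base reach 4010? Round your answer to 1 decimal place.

A = (4810 − 216)/216 = 21.26852
4010 = 4810/(1 + 21.26852·e^(−0.0966t)) → 1 + 21.26852·e^(−0.0966t) = 1.1995
e^(−0.0966t) = 0.00938 → t = ln(106.60845)/0.0966 = 4.66916/0.0966

t ≈ 48.3 months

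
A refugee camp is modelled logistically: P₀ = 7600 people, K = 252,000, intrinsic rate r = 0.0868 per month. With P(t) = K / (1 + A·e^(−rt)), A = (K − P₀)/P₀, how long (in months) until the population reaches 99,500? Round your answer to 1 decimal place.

A = (252000 − 7600)/7600 = 32.15789
99500 = 252000/(1 + 32.15789·e^(−0.0868t)) → 1 + 32.15789·e^(−0.0868t) = 2.53266
e^(−0.0868t) = 0.047661 → t = ln(20.98171)/0.0868 = 3.04365/0.0868

t ≈ 35.1 months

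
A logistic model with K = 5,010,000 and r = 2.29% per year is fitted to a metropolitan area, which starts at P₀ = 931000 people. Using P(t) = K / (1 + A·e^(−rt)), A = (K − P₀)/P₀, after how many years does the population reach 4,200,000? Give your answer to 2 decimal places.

A = (5010000 − 931000)/931000 = 4.38131
4200000 = 5010000/(1 + 4.38131·e^(−0.0229t)) → 1 + 4.38131·e^(−0.0229t) = 1.19286
e^(−0.0229t) = 0.044018 → t = ln(22.71791)/0.0229 = 3.12315/0.0229

t ≈ 136.38 years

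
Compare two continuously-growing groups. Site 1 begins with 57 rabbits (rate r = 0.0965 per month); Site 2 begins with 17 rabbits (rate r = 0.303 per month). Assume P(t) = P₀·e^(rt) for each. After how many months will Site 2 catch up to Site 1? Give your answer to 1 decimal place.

t ≈ 5.9 months

57·e^(0.0965t) = 17·e^(0.303t)
57/17 = e^((0.303 − 0.0965)t) → ln(3.35294) = 0.2065·t
t = 1.20984 / 0.2065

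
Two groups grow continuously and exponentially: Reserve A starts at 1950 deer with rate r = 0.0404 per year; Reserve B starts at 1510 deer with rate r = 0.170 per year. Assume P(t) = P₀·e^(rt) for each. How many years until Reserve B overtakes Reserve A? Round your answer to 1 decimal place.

t ≈ 2.0 years

1950·e^(0.0404t) = 1510·e^(0.17t)
1950/1510 = e^((0.17 − 0.0404)t) → ln(1.29139) = 0.1296·t
t = 0.25572 / 0.1296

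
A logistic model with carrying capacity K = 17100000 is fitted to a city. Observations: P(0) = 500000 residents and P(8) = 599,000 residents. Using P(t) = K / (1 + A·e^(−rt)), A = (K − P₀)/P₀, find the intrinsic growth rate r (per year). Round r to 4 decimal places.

r ≈ 0.0233 per year

A = (17100000 − 500000)/500000 = 33.2
599000 = 17100000/(1 + 33.2·e^(−r·8)) → e^(−8r) = (28.54758 − 1)/33.2 = 0.829746
r = −ln(0.829746)/8 = 0.18664/8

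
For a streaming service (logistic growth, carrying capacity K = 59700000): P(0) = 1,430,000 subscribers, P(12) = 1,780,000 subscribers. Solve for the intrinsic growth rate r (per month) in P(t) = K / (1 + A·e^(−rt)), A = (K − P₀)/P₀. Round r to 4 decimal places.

A = (59700000 − 1430000)/1430000 = 40.74825
1780000 = 59700000/(1 + 40.74825·e^(−r·12)) → e^(−12r) = (33.53933 − 1)/40.74825 = 0.798545
r = −ln(0.798545)/12 = 0.22496/12

r ≈ 0.0187 per month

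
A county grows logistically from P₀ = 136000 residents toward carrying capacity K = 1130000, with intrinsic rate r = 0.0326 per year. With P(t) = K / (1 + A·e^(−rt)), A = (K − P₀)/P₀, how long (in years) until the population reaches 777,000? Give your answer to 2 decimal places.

A = (1130000 − 136000)/136000 = 7.30882
777000 = 1130000/(1 + 7.30882·e^(−0.0326t)) → 1 + 7.30882·e^(−0.0326t) = 1.45431
e^(−0.0326t) = 0.062159 → t = ln(16.08769)/0.0326 = 2.77805/0.0326

t ≈ 85.22 years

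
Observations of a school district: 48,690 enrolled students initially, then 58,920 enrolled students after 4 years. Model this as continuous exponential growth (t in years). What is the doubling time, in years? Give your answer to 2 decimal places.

doubling time ≈ 14.54 years

r = ln(58920/48690) / 4 = ln(1.2101) / 4 ≈ 0.047677 per year
doubling time = ln 2 / |r| = 0.69315 / 0.047677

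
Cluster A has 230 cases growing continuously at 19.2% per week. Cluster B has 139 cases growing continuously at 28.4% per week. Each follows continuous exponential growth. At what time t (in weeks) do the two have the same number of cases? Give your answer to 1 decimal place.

t ≈ 5.5 weeks

230·e^(0.192t) = 139·e^(0.284t)
230/139 = e^((0.284 − 0.192)t) → ln(1.65468) = 0.092·t
t = 0.50361 / 0.092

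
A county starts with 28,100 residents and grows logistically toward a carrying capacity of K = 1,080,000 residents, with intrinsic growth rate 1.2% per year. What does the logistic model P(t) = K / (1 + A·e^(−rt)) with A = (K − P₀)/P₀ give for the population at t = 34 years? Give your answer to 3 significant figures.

≈ 41,700 residents

A = (1080000 − 28100)/28100 = 37.43416
P(34) = 1080000 / (1 + 37.43416·e^(−0.012·34)) = 1080000 / (1 + 37.43416·0.664979)
= 1080000 / 25.89293 ≈ 41710.23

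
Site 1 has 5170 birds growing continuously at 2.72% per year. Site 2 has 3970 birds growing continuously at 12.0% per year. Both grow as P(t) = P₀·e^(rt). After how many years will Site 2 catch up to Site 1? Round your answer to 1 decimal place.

t ≈ 2.8 years

5170·e^(0.0272t) = 3970·e^(0.12t)
5170/3970 = e^((0.12 − 0.0272)t) → ln(1.30227) = 0.0928·t
t = 0.26411 / 0.0928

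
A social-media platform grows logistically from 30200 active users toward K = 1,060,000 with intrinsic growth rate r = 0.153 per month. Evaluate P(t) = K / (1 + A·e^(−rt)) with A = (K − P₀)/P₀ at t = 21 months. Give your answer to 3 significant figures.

≈ 447,000 active users

A = (1060000 − 30200)/30200 = 34.09934
P(21) = 1060000 / (1 + 34.09934·e^(−0.153·21)) = 1060000 / (1 + 34.09934·0.040236)
= 1060000 / 2.37201 ≈ 446878.09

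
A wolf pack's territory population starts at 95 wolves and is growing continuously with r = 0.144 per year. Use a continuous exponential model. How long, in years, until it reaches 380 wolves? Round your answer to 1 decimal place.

t ≈ 9.6 years

380 = 95 · e^(0.144·t)
t = ln(380/95) / 0.144 = ln(4) / 0.144 = 1.38629 / 0.144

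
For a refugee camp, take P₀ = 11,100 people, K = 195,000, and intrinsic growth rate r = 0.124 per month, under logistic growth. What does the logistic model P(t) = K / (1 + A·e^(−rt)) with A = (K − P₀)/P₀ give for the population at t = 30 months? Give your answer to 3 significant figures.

≈ 139,000 people

A = (195000 − 11100)/11100 = 16.56757
P(30) = 195000 / (1 + 16.56757·e^(−0.124·30)) = 195000 / (1 + 16.56757·0.024234)
= 195000 / 1.4015 ≈ 139136.85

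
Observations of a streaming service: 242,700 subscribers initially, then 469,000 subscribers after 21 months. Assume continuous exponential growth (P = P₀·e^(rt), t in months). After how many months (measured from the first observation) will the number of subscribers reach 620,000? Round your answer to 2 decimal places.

r = ln(469000/242700) / 21 ≈ 0.03137 per month
t = ln(620000/242700) / r = 0.93789 / 0.03137 ≈ 29.897

t ≈ 29.90 months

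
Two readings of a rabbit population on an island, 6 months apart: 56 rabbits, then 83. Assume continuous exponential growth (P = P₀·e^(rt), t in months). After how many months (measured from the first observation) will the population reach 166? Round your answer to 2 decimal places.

r = ln(83/56) / 6 ≈ 0.065581 per month
t = ln(166/56) / r = 1.08664 / 0.065581 ≈ 16.569

t ≈ 16.57 months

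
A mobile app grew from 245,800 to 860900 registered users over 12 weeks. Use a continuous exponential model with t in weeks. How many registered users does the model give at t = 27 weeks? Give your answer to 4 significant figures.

r = ln(860900/245800) / 12 ≈ 0.104455 per week
P(27) = 245800 · e^(0.104455·27) = 245800 · 16.78164 ≈ 4124926.78

≈ 4,125,000 registered users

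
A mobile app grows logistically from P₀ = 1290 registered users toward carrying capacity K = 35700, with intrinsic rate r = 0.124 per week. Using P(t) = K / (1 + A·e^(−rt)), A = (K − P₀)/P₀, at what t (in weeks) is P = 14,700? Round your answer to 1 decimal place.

A = (35700 − 1290)/1290 = 26.67442
14700 = 35700/(1 + 26.67442·e^(−0.124t)) → 1 + 26.67442·e^(−0.124t) = 2.42857
e^(−0.124t) = 0.053556 → t = ln(18.67209)/0.124 = 2.92703/0.124

t ≈ 23.6 weeks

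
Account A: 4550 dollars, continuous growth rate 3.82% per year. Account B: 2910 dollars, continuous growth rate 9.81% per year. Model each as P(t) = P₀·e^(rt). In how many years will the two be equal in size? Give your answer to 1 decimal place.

4550·e^(0.0382t) = 2910·e^(0.0981t)
4550/2910 = e^((0.0981 − 0.0382)t) → ln(1.56357) = 0.0599·t
t = 0.44697 / 0.0599

t ≈ 7.5 years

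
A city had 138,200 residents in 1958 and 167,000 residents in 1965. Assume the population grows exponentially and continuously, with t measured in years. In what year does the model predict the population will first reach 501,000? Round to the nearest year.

year 2006

r = ln(167000/138200) / 7 = 0.18929/7 ≈ 0.027042 per year
t = ln(501000/138200) / r = 1.2879/0.027042 ≈ 47.63 years after 1958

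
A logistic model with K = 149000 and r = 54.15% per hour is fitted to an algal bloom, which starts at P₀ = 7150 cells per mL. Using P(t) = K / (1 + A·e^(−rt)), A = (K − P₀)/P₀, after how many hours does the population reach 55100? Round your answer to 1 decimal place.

A = (149000 − 7150)/7150 = 19.83916
55100 = 149000/(1 + 19.83916·e^(−0.5415t)) → 1 + 19.83916·e^(−0.5415t) = 2.70417
e^(−0.5415t) = 0.0859 → t = ln(11.64151)/0.5415 = 2.45458/0.5415

t ≈ 4.5 hours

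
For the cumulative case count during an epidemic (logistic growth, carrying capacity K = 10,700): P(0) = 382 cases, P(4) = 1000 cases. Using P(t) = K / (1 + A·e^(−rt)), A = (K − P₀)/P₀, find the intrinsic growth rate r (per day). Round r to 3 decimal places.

A = (10700 − 382)/382 = 27.01047
1000 = 10700/(1 + 27.01047·e^(−r·4)) → e^(−4r) = (10.7 − 1)/27.01047 = 0.35912
r = −ln(0.35912)/4 = 1.0241/4

r ≈ 0.256 per day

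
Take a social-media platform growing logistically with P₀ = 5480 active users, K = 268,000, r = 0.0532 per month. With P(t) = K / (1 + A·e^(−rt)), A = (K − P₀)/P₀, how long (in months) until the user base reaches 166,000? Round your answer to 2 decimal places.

t ≈ 81.88 months

A = (268000 − 5480)/5480 = 47.90511
166000 = 268000/(1 + 47.90511·e^(−0.0532t)) → 1 + 47.90511·e^(−0.0532t) = 1.61446
e^(−0.0532t) = 0.012827 → t = ln(77.96322)/0.0532 = 4.35624/0.0532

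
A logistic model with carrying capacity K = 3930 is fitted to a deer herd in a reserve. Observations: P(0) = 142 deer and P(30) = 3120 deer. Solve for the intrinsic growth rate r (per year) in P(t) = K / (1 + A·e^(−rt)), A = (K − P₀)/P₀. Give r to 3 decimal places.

r ≈ 0.154 per year

A = (3930 − 142)/142 = 26.67606
3120 = 3930/(1 + 26.67606·e^(−r·30)) → e^(−30r) = (1.25962 − 1)/26.67606 = 0.009732
r = −ln(0.009732)/30 = 4.63232/30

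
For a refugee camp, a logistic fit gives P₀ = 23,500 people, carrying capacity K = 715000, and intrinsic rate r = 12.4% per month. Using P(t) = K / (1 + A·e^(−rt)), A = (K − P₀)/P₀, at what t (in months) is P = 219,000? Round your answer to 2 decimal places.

t ≈ 20.68 months

A = (715000 − 23500)/23500 = 29.42553
219000 = 715000/(1 + 29.42553·e^(−0.124t)) → 1 + 29.42553·e^(−0.124t) = 3.26484
e^(−0.124t) = 0.076969 → t = ln(12.99232)/0.124 = 2.56436/0.124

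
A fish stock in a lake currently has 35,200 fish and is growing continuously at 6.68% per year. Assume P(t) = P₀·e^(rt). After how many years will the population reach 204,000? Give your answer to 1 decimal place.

204000 = 35200 · e^(0.0668·t)
t = ln(204000/35200) / 0.0668 = ln(5.79545) / 0.0668 = 1.75707 / 0.0668

t ≈ 26.3 years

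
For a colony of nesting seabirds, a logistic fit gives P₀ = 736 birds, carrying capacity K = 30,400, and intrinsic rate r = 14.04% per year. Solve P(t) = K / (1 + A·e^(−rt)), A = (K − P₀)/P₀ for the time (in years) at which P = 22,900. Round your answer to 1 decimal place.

A = (30400 − 736)/736 = 40.30435
22900 = 30400/(1 + 40.30435·e^(−0.1404t)) → 1 + 40.30435·e^(−0.1404t) = 1.32751
e^(−0.1404t) = 0.008126 → t = ln(123.06261)/0.1404 = 4.81269/0.1404

t ≈ 34.3 years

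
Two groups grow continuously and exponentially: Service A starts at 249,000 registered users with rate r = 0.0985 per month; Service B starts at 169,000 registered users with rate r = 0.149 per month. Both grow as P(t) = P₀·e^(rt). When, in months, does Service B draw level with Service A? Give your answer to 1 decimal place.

t ≈ 7.7 months

249000·e^(0.0985t) = 169000·e^(0.149t)
249000/169000 = e^((0.149 − 0.0985)t) → ln(1.47337) = 0.0505·t
t = 0.38755 / 0.0505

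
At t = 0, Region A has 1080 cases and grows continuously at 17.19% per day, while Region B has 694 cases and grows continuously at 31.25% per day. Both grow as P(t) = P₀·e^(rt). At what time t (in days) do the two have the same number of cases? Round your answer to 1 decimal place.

t ≈ 3.1 days

1080·e^(0.1719t) = 694·e^(0.3125t)
1080/694 = e^((0.3125 − 0.1719)t) → ln(1.5562) = 0.1406·t
t = 0.44224 / 0.1406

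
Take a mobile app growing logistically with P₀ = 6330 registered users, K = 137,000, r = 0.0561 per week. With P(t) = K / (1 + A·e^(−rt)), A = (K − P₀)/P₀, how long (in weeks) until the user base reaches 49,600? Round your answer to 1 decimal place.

A = (137000 − 6330)/6330 = 20.64297
49600 = 137000/(1 + 20.64297·e^(−0.0561t)) → 1 + 20.64297·e^(−0.0561t) = 2.7621
e^(−0.0561t) = 0.085361 → t = ln(11.715)/0.0561 = 2.46087/0.0561

t ≈ 43.9 weeks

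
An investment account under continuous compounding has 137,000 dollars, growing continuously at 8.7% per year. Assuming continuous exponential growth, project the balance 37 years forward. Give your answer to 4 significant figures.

≈ 3,425,000 dollars

P(37) = 137000 · e^(0.087·37) = 137000 · e^(3.219)
= 137000 · 25.0031 ≈ 3425425.33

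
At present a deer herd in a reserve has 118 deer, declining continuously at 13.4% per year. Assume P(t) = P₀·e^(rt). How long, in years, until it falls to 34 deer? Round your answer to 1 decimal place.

34 = 118 · e^(-0.134·t)
t = ln(34/118) / -0.134 = ln(0.28814) / -0.134 = -1.24432 / -0.134

t ≈ 9.3 years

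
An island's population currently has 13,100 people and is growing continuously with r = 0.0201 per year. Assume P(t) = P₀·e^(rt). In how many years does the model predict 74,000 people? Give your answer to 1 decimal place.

74000 = 13100 · e^(0.0201·t)
t = ln(74000/13100) / 0.0201 = ln(5.64885) / 0.0201 = 1.73145 / 0.0201

t ≈ 86.1 years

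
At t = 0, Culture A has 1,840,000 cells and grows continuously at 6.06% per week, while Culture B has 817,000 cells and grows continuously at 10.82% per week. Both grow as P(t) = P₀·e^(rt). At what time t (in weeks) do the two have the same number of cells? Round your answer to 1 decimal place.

1840000·e^(0.0606t) = 817000·e^(0.1082t)
1840000/817000 = e^((0.1082 − 0.0606)t) → ln(2.25214) = 0.0476·t
t = 0.81188 / 0.0476

t ≈ 17.1 weeks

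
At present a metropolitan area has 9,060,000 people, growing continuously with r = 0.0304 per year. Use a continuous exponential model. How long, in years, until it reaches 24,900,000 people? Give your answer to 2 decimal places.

24900000 = 9060000 · e^(0.0304·t)
t = ln(24900000/9060000) / 0.0304 = ln(2.74834) / 0.0304 = 1.011 / 0.0304

t ≈ 33.26 years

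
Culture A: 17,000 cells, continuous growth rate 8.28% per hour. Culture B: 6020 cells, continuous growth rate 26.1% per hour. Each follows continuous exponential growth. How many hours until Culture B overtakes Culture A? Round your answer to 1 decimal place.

t ≈ 5.8 hours

17000·e^(0.0828t) = 6020·e^(0.261t)
17000/6020 = e^((0.261 − 0.0828)t) → ln(2.82392) = 0.1782·t
t = 1.03813 / 0.1782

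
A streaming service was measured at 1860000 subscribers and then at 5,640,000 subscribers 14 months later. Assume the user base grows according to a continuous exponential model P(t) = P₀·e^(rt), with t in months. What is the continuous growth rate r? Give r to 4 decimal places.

r ≈ 0.0792 per month

5640000 = 1860000 · e^(r·14)
e^(14r) = 5640000/1860000 = 3.03226
r = ln(3.03226) / 14 = 1.10931 / 14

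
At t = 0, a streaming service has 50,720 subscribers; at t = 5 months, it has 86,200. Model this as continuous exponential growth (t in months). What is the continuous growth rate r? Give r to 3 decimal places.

86200 = 50720 · e^(r·5)
e^(5r) = 86200/50720 = 1.69953
r = ln(1.69953) / 5 = 0.53035 / 5

r ≈ 0.106 per month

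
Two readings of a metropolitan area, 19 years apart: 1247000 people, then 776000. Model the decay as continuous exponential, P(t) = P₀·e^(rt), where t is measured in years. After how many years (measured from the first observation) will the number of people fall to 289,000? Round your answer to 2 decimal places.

r = ln(776000/1247000) / 19 ≈ -0.024965 per year
t = ln(289000/1247000) / r = -1.46207 / -0.024965 ≈ 58.564

t ≈ 58.56 years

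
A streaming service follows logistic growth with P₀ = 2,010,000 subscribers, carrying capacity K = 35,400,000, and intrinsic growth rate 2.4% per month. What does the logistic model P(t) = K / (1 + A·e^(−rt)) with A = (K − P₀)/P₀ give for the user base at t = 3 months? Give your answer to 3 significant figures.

A = (35400000 − 2010000)/2010000 = 16.61194
P(3) = 35400000 / (1 + 16.61194·e^(−0.024·3)) = 35400000 / (1 + 16.61194·0.930531)
= 35400000 / 16.45792 ≈ 2150939.61

≈ 2,150,000 subscribers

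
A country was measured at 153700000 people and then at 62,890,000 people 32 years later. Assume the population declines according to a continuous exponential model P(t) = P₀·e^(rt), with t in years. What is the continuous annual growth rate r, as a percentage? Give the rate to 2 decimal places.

r ≈ -2.79% per year

62890000 = 153700000 · e^(r·32)
e^(32r) = 62890000/153700000 = 0.40917
r = ln(0.40917) / 32 = -0.89362 / 32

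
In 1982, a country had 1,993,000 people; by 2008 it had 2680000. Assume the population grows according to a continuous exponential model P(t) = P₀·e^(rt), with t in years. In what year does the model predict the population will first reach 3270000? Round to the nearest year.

r = ln(2680000/1993000) / 26 = 0.29618/26 ≈ 0.011391 per year
t = ln(3270000/1993000) / r = 0.49515/0.011391 ≈ 43.47 years after 1982

year 2025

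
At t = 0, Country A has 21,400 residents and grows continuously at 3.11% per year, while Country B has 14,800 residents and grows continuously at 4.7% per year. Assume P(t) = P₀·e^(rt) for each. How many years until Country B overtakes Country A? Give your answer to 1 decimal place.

t ≈ 23.2 years

21400·e^(0.0311t) = 14800·e^(0.047t)
21400/14800 = e^((0.047 − 0.0311)t) → ln(1.44595) = 0.0159·t
t = 0.36876 / 0.0159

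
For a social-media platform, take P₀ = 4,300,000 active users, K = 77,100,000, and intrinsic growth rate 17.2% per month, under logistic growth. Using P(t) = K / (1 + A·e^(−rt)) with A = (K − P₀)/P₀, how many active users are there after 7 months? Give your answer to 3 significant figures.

A = (77100000 − 4300000)/4300000 = 16.93023
P(7) = 77100000 / (1 + 16.93023·e^(−0.172·7)) = 77100000 / (1 + 16.93023·0.299992)
= 77100000 / 6.07893 ≈ 12683149.7

≈ 12,700,000 active users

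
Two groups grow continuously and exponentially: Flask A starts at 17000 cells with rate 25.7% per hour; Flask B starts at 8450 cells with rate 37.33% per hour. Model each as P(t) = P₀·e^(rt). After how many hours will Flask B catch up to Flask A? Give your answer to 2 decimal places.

t ≈ 6.01 hours

17000·e^(0.257t) = 8450·e^(0.3733t)
17000/8450 = e^((0.3733 − 0.257)t) → ln(2.01183) = 0.1163·t
t = 0.69905 / 0.1163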